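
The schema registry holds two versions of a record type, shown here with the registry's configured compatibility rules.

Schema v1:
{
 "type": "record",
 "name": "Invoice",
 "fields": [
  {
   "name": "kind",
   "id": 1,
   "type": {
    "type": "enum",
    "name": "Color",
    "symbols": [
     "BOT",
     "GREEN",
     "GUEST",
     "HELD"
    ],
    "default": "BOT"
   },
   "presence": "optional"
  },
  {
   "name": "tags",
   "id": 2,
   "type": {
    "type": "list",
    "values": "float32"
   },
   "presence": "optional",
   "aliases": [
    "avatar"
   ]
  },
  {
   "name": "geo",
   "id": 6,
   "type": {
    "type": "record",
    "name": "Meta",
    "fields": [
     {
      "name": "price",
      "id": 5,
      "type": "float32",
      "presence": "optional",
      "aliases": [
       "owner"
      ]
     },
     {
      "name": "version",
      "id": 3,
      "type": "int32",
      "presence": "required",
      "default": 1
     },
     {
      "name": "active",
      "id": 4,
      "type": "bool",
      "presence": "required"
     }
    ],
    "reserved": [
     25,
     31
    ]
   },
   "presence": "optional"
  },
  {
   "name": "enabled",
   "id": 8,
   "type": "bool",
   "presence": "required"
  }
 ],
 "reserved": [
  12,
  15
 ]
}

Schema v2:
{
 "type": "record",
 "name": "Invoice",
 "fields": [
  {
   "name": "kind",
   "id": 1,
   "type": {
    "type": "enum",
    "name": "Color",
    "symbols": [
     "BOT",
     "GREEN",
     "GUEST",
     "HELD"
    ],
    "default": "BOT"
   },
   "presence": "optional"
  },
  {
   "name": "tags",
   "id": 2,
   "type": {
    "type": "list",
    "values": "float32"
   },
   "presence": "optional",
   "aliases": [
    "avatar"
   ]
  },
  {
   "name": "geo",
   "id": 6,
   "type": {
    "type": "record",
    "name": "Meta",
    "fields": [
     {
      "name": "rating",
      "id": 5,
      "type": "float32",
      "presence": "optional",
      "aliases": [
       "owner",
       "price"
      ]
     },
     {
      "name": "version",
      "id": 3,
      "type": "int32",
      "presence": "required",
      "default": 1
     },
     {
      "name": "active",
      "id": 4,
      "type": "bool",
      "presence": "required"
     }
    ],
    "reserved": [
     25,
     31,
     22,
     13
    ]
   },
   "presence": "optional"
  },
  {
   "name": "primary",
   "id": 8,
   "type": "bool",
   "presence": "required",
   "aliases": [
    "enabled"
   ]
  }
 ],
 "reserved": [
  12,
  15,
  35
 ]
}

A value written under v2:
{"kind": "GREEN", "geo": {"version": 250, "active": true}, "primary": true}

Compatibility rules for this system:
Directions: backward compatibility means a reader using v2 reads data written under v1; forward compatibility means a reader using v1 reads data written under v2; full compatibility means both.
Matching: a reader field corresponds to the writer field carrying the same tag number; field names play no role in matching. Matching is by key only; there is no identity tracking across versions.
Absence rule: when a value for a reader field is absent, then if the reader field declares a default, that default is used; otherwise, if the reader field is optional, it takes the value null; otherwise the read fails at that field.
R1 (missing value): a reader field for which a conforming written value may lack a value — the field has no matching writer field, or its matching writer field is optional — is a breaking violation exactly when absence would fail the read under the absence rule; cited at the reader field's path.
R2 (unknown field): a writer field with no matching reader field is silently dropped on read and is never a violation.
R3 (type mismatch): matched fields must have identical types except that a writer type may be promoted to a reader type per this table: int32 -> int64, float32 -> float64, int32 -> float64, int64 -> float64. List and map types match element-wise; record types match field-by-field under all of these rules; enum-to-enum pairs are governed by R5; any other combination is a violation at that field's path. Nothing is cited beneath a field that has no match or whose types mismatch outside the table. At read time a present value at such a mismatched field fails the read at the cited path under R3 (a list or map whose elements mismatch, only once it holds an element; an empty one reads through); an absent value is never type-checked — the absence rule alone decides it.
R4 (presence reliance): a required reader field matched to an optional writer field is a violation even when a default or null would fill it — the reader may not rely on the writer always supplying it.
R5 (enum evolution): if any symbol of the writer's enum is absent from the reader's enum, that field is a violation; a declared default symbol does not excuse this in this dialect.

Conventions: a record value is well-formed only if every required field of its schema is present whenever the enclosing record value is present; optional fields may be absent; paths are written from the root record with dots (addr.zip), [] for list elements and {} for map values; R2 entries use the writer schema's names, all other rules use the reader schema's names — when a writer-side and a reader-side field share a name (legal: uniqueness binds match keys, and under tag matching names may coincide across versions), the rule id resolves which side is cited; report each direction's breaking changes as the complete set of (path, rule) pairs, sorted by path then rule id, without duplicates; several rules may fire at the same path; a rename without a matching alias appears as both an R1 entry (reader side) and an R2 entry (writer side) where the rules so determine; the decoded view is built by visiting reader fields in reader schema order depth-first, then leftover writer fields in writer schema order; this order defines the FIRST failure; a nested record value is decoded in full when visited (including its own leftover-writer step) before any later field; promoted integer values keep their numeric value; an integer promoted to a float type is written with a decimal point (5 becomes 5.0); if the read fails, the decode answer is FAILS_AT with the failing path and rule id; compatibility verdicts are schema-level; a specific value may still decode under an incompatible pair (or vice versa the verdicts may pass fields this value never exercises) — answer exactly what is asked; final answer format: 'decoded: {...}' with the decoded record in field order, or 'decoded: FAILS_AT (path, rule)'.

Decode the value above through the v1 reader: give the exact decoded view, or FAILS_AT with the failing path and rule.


the writer's type comes first in each Invoice pair
decoding the Invoice value with the v1 reader:
  kind := "GREEN"
  tags := null (missing; optional => null)
  geo.price := null (missing; optional => null)
  geo.version := 250
  geo.active := true
  enabled := true (from writer primary)
  => decoded: {"kind": "GREEN", "tags": null, "geo": {"price": null, "version": 250, "active": true}, "enabled": true}
the rest of the Invoice diff is inert for this question:
  renamed field price to rating in record Meta (alias price declared on the renamed field) -> inert under this dialect — no rule fires on Invoice and the result does not move
  renamed field enabled to primary in record Invoice (alias enabled declared on the renamed field) -> inert under this dialect — no rule fires on Invoice and the result does not move

decoded: {"kind": "GREEN", "tags": null, "geo": {"price": null, "version": 250, "active": true}, "enabled": true}


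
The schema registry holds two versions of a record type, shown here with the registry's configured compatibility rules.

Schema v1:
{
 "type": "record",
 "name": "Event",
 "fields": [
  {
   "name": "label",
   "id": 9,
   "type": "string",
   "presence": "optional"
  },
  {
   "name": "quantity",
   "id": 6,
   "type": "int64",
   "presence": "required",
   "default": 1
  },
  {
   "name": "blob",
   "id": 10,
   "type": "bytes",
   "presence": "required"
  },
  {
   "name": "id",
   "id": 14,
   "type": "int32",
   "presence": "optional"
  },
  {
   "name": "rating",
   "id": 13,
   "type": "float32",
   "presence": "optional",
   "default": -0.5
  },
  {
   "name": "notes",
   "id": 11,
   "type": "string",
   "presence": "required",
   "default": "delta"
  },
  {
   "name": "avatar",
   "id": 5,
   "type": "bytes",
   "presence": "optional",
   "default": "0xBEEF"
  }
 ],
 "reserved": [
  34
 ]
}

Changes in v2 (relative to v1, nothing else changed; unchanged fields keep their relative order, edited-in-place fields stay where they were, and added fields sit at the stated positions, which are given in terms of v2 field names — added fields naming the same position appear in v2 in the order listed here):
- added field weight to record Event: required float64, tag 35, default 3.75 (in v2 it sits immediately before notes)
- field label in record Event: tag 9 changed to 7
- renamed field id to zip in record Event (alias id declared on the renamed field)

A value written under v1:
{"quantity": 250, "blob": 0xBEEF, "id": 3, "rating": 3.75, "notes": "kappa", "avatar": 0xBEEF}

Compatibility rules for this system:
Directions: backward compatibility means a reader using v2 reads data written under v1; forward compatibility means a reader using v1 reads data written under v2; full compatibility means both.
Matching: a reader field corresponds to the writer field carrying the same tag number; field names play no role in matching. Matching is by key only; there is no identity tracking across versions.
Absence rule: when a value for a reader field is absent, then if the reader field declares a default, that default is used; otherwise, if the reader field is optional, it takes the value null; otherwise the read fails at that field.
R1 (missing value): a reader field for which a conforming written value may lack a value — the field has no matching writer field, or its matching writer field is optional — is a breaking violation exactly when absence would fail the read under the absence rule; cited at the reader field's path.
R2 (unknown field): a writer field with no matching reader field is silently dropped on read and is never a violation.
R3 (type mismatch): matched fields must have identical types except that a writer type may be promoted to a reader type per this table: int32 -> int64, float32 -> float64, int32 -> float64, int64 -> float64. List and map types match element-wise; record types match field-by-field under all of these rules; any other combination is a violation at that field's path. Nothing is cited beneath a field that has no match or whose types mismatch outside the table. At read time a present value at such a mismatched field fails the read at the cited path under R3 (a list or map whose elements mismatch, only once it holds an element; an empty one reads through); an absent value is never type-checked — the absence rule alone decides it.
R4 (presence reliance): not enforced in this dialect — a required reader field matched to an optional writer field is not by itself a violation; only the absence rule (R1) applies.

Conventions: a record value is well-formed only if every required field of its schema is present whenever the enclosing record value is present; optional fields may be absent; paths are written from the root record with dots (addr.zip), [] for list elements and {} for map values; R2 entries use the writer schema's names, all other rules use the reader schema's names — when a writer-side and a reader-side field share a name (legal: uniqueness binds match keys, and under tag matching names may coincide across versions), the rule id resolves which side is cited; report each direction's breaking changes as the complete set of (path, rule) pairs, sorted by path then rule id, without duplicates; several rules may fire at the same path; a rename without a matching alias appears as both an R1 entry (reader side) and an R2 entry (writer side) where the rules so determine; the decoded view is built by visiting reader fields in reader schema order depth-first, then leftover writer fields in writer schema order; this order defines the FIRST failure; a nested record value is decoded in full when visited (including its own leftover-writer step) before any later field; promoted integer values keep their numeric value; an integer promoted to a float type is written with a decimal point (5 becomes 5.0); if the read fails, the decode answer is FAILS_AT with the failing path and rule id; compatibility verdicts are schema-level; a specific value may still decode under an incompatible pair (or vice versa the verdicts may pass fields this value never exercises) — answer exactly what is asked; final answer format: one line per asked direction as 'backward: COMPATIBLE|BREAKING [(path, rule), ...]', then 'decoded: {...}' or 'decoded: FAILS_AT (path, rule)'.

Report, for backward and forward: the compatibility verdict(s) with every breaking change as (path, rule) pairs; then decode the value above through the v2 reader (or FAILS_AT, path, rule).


the writer's type comes first in each Event pair
backward pass over Event, reader schema v2, writer schema v1:
  label has no writer counterpart
  int64 -> int64, writer required: quantity aligns to quantity
  bytes -> bytes, writer required: blob aligns to blob
  int32 -> int32, writer optional: zip aligns to id
  float32 -> float32, writer optional: rating aligns to rating
  weight has no writer counterpart
  string -> string, writer required: notes aligns to notes
  bytes -> bytes, writer optional: avatar aligns to avatar
  writer label: unknown to reader
  => backward: COMPATIBLE
forward pass over Event, reader schema v1, writer schema v2:
  label has no writer counterpart
  int64 -> int64, writer required: quantity aligns to quantity
  bytes -> bytes, writer required: blob aligns to blob
  int32 -> int32, writer optional: id aligns to zip
  float32 -> float32, writer optional: rating aligns to rating
  string -> string, writer required: notes aligns to notes
  bytes -> bytes, writer optional: avatar aligns to avatar
  writer label: unknown to reader
  writer weight: unknown to reader
  => forward: COMPATIBLE
migrating the Event value to v2:
  label := null (absent, optional -> null)
  quantity := 250
  blob := 0xBEEF
  zip := 3 (from writer id)
  rating := 3.75
  weight := 3.75 (absent -> default)
  notes := "kappa"
  avatar := 0xBEEF
  => decoded: {"label": null, "quantity": 250, "blob": 0xBEEF, "zip": 3, "rating": 3.75, "weight": 3.75, "notes": "kappa", "avatar": 0xBEEF}

backward: COMPATIBLE []; forward: COMPATIBLE []; decoded: {"label": null, "quantity": 250, "blob": 0xBEEF, "zip": 3, "rating": 3.75, "weight": 3.75, "notes": "kappa", "avatar": 0xBEEF}


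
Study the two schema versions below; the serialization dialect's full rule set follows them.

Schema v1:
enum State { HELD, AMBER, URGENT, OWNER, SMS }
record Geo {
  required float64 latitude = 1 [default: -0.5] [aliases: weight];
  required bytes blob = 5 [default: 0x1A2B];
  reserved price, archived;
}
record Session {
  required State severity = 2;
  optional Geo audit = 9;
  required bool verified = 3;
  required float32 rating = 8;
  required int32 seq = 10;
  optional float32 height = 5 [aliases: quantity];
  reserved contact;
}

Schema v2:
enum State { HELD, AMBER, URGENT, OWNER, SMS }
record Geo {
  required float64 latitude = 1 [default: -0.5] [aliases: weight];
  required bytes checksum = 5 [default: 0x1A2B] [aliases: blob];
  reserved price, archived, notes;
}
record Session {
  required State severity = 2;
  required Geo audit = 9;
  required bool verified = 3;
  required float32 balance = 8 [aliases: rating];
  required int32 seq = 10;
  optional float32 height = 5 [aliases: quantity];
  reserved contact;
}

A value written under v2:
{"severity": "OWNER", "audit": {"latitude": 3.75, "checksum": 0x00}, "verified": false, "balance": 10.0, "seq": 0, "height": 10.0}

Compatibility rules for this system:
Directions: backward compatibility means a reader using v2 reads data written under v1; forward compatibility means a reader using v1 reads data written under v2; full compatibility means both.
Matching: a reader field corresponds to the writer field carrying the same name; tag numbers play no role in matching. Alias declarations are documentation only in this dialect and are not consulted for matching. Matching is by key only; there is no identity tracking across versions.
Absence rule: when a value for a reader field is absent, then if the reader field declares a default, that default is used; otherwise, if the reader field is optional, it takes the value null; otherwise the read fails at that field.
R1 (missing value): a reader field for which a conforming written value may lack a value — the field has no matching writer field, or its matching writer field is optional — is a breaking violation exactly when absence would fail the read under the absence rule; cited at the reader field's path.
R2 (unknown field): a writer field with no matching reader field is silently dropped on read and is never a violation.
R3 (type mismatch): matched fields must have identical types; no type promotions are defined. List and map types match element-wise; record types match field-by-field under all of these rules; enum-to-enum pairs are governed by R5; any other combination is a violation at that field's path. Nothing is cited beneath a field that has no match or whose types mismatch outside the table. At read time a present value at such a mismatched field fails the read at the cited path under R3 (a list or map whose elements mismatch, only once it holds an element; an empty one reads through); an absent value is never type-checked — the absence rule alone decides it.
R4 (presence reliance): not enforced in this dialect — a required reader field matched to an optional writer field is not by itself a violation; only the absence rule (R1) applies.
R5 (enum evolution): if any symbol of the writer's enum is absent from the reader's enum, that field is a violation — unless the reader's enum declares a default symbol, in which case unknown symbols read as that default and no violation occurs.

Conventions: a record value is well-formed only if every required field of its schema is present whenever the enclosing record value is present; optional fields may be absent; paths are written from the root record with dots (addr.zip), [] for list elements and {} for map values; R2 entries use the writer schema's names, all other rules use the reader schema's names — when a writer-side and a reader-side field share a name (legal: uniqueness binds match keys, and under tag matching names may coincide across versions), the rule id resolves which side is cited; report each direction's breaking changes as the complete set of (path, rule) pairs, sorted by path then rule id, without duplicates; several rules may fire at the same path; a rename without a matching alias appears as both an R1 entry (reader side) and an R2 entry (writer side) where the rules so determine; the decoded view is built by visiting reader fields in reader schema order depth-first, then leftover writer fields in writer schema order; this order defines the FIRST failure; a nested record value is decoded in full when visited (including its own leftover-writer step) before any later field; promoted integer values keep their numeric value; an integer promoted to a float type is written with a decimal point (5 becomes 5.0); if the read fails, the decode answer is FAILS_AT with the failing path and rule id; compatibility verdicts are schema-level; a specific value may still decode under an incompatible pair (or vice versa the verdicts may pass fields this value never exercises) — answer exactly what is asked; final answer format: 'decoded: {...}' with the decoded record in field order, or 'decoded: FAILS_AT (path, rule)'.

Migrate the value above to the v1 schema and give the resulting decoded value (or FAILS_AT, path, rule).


in Session below, arrows point writer -> reader
decode (reader v1):
  severity := "OWNER"
  audit.latitude := 3.75
  audit.blob := 0x1A2B (missing; default applied)
  writer audit.checksum: no reader field; dropped
  verified := false
  read fails at rating under R1 (no fill)
  => FAILS_AT (rating, R1)
diffs on Session not affecting the asked answer:
  field audit in record Session: optional changed to required -> a verdict-level change on Session — the shown value reads the same
  renamed field blob to checksum in record Geo (alias blob declared on the renamed field) -> inert under this dialect — no rule fires on Session and the result does not move

decoded: FAILS_AT (rating, R1)


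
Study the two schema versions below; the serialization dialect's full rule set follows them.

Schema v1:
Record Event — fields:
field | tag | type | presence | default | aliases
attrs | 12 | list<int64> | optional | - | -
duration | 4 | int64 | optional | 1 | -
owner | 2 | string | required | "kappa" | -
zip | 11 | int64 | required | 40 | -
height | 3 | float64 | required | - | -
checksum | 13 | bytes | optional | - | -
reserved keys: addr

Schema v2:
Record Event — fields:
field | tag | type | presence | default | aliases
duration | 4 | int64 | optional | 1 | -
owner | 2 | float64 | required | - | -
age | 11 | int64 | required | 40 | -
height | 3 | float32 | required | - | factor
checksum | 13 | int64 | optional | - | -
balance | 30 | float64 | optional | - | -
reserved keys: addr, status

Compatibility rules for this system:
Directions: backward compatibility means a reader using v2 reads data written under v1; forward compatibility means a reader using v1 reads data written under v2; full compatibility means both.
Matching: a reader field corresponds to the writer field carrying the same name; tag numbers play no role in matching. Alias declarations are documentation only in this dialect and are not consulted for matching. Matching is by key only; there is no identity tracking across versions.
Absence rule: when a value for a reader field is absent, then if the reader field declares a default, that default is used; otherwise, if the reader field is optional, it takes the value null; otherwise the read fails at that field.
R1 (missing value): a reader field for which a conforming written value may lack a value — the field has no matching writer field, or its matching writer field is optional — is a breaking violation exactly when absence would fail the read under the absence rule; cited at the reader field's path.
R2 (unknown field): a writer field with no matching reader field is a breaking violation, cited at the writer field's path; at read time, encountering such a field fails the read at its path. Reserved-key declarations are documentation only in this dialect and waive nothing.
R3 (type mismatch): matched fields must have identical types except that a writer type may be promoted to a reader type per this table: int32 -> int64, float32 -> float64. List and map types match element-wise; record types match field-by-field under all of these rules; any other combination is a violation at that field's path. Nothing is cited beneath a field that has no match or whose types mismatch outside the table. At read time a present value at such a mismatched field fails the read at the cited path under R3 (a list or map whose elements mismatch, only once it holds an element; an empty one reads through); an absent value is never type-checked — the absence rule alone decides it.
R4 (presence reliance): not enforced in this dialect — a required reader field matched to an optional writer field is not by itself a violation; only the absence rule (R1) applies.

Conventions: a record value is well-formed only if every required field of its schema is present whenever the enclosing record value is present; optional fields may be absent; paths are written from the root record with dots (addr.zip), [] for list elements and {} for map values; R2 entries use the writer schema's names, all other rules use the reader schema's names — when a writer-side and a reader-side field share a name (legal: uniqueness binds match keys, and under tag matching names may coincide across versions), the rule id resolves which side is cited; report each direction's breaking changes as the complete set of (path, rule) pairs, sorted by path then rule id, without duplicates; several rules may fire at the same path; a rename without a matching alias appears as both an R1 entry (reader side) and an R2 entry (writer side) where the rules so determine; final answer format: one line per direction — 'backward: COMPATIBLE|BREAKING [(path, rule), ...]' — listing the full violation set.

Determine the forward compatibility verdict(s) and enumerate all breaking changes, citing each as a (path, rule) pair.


forward: BREAKING [(age, R2), (balance, R2), (checksum, R3), (owner, R3)]

each type pair in Event: writer, then reader
forward for Event (reader v1, writer v2):
  attrs: no writer match
  duration <- duration (int64 -> int64, writer optional)
  owner <- owner (float64 -> string, writer required)
  zip: no writer match
  height <- height (float32 -> float64, writer required)
  checksum <- checksum (int64 -> bytes, writer optional)
  leftover writer field: age
  leftover writer field: balance
  R2 fires at age
  R2 fires at balance
  R3 fires at checksum
  R3 fires at owner
  forward on Event therefore BREAKING (4)
remaining Event differences; none change what is asked:
  field height in record Event: type float64 changed to float32 -> fires only in the backward direction of Event, which is not asked here
  removed field attrs from record Event -> fires only in the backward direction of Event, which is not asked here


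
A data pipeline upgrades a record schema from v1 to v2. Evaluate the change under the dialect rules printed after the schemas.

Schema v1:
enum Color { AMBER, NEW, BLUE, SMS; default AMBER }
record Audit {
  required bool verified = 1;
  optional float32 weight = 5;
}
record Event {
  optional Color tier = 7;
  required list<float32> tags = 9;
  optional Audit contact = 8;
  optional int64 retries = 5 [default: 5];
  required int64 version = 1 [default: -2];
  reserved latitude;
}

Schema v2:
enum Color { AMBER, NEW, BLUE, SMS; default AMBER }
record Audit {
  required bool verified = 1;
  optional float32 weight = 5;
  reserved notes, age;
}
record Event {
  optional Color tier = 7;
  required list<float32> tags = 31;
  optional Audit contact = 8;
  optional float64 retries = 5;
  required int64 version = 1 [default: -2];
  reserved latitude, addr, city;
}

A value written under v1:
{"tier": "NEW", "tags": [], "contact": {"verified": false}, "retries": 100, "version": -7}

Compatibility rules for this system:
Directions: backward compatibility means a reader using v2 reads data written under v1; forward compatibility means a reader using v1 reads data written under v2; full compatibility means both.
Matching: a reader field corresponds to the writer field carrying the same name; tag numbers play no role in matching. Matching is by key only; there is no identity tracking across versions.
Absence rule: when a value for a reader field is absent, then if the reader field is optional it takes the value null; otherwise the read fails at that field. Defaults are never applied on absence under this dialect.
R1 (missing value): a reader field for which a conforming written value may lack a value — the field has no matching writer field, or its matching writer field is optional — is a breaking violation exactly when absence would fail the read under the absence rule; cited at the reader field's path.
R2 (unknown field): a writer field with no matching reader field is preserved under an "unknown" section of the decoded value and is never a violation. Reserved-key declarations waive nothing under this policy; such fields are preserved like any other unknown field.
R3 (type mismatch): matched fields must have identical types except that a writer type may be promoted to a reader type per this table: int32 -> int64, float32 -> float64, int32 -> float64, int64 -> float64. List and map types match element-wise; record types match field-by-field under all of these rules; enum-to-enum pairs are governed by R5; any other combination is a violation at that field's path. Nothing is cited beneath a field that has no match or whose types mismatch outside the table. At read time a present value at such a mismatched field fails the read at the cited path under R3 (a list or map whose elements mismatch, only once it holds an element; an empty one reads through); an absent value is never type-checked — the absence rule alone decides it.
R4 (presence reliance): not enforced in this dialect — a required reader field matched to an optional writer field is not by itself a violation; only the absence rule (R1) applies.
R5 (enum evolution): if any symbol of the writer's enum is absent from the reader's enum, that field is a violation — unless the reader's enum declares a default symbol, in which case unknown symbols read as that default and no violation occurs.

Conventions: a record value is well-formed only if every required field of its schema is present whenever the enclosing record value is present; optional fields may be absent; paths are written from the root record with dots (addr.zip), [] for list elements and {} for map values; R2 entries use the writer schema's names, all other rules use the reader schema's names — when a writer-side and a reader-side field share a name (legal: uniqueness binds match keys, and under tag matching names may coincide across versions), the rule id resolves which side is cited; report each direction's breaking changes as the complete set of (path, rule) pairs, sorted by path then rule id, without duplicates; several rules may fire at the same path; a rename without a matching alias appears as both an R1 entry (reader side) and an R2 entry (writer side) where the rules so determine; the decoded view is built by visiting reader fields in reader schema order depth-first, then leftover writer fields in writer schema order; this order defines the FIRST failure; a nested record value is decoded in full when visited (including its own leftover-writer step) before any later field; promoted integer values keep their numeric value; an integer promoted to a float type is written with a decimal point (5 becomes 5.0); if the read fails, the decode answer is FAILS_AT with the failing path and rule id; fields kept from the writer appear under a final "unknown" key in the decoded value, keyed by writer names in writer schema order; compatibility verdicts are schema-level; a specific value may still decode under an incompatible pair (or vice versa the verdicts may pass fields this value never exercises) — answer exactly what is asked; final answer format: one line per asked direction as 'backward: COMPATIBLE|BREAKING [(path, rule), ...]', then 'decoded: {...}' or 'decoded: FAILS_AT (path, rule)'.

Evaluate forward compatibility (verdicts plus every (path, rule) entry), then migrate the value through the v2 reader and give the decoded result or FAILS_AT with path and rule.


forward: BREAKING [(retries, R3)]; decoded: {"tier": "NEW", "tags": [], "contact": {"verified": false, "weight": null}, "retries": 100.0, "version": -7}

each type pair in Event: writer, then reader
forward pass over Event, reader schema v1, writer schema v2:
  Color -> Color, writer optional: tier aligns to tier
  list<float32> -> list<float32>, writer required: tags aligns to tags
  Audit -> Audit, writer optional: contact aligns to contact
  float64 -> int64, writer optional: retries aligns to retries
  int64 -> int64, writer required: version aligns to version
  bool -> bool, writer required: contact.verified aligns to contact.verified
  float32 -> float32, writer optional: contact.weight aligns to contact.weight
  breaking: (retries, R3)
  forward on Event therefore BREAKING (1)
migrating the Event value to v2:
  tier := "NEW"
  tags := []
  contact.verified := false
  contact.weight := null (absent, optional -> null)
  retries := 100.0 (int64 -> float64)
  version := -7
  => decoded: {"tier": "NEW", "tags": [], "contact": {"verified": false, "weight": null}, "retries": 100.0, "version": -7}
diffs on Event not affecting the asked answer:
  field tags in record Event: tag 9 changed to 31 -> inert for the asked Event verdict: nothing fires


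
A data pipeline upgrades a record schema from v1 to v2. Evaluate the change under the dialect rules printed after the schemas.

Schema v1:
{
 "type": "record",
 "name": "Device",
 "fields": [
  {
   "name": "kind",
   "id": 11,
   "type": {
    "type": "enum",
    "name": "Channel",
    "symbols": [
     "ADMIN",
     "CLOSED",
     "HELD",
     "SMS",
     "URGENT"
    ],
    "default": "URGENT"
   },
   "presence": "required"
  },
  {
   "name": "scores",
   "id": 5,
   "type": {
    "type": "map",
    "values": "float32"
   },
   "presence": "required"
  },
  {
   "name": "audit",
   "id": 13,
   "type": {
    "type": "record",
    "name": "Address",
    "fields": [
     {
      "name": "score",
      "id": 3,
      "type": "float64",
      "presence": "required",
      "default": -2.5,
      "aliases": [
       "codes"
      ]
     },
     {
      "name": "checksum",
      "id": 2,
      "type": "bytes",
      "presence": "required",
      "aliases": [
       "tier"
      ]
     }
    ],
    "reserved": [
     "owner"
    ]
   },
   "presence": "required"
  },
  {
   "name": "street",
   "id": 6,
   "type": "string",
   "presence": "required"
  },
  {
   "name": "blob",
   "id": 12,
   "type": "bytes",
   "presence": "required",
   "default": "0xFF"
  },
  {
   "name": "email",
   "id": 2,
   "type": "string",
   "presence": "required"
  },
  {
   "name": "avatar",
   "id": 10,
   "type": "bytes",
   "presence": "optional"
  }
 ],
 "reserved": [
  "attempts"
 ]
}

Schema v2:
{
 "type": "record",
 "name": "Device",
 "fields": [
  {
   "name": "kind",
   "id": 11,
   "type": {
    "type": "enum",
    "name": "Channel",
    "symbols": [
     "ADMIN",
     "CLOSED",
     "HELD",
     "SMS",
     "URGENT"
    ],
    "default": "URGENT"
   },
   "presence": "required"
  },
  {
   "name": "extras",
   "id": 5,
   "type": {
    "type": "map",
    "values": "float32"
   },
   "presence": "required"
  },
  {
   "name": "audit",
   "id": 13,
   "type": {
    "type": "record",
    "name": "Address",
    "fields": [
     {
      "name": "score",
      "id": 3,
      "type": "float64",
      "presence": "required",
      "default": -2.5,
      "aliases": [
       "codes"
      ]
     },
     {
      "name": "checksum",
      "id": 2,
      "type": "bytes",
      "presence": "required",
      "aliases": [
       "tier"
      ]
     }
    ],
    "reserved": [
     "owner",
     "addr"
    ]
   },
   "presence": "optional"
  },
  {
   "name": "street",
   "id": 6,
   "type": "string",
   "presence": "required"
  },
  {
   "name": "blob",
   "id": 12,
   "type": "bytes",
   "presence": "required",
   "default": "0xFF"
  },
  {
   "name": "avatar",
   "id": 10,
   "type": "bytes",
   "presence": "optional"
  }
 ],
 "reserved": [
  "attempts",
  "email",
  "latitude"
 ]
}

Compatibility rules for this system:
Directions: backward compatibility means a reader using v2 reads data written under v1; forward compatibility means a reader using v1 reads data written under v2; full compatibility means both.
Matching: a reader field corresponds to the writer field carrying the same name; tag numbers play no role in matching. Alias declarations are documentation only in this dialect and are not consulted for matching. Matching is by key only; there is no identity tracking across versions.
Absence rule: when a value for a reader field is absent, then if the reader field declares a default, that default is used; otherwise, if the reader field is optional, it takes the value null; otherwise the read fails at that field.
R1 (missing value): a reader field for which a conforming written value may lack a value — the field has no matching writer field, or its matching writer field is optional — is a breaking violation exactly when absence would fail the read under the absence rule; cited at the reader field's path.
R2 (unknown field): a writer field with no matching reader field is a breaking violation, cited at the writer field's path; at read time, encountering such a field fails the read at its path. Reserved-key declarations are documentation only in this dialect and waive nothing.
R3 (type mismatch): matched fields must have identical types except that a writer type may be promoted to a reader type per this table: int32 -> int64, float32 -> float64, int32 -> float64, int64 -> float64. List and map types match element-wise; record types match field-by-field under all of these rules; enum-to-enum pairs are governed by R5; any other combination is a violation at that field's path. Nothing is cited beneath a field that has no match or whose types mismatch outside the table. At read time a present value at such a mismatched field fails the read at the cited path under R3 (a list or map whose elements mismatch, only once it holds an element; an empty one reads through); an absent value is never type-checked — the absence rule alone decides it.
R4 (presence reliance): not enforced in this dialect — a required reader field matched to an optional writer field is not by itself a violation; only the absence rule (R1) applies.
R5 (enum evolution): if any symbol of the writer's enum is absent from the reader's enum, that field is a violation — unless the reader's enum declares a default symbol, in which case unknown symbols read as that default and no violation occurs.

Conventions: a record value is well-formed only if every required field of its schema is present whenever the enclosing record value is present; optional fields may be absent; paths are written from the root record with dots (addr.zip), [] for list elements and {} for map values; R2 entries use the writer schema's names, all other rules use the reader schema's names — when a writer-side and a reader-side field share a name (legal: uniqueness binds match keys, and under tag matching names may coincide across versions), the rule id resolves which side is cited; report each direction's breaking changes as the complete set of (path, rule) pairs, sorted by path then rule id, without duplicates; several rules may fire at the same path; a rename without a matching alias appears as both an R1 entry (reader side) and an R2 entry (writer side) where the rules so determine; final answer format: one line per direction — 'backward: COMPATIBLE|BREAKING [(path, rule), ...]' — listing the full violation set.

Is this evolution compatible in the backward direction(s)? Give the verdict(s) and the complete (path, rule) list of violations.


in Device below, arrows point writer -> reader
backward pass over Device, reader schema v2, writer schema v1:
  kind <- kind (Channel -> Channel, writer required)
  extras: no writer match
  audit <- audit (Address -> Address, writer required)
  street <- street (string -> string, writer required)
  blob <- blob (bytes -> bytes, writer required)
  avatar <- avatar (bytes -> bytes, writer optional)
  writer field scores has no reader counterpart
  writer field email has no reader counterpart
  audit.score <- audit.score (float64 -> float64, writer required)
  audit.checksum <- audit.checksum (bytes -> bytes, writer required)
  violation R2 at email
  violation R1 at extras
  violation R2 at scores
  backward on Device therefore BREAKING (3)
diffs on Device not affecting the asked answer:
  field audit in record Device: required changed to optional -> matters only for Device's forward compatibility — outside the asked direction

backward: BREAKING [(email, R2), (extras, R1), (scores, R2)]


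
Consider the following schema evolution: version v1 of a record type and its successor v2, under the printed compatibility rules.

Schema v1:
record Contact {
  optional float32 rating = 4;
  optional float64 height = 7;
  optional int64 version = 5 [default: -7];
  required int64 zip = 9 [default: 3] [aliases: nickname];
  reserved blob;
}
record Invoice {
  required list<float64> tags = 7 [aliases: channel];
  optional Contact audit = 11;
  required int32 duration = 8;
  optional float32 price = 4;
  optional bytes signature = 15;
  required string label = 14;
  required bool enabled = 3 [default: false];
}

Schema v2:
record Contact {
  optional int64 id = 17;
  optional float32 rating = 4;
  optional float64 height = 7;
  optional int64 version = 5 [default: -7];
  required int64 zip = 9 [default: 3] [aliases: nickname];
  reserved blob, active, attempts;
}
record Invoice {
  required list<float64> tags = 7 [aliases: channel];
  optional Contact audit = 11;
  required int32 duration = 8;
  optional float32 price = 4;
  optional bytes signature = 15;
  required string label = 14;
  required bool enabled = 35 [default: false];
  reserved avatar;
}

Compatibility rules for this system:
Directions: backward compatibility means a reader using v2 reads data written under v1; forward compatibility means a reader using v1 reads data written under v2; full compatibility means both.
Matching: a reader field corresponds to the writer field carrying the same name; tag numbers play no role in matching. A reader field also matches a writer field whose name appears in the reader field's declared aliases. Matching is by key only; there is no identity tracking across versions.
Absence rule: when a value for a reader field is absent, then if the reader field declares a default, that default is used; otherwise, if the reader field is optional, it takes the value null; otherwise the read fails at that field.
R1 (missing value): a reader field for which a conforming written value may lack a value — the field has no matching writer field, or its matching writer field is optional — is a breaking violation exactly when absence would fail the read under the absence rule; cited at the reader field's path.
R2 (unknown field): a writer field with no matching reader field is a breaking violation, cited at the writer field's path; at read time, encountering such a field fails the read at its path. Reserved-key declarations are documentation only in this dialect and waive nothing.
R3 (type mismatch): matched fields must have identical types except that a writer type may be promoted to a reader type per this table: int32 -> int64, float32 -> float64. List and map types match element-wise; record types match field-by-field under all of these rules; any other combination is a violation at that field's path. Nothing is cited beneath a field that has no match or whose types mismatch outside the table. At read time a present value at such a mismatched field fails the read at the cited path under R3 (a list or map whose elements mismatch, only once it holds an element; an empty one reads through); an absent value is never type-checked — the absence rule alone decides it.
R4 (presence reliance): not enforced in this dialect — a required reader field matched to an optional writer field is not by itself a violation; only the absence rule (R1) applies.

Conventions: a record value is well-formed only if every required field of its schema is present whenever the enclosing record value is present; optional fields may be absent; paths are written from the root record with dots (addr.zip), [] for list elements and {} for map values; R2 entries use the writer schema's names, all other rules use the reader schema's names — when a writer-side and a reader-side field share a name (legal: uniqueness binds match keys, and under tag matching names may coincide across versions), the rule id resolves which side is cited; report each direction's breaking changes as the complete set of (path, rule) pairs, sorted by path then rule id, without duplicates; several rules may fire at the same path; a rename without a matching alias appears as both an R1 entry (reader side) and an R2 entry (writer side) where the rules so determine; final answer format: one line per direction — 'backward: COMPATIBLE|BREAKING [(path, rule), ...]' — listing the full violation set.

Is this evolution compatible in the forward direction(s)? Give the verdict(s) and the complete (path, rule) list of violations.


arrows below run writer -> reader for Invoice
forward for Invoice (reader v1, writer v2):
  writer required, list<float64> -> list<float64>: reader tags maps from writer tags
  writer optional, Contact -> Contact: reader audit maps from writer audit
  writer required, int32 -> int32: reader duration maps from writer duration
  writer optional, float32 -> float32: reader price maps from writer price
  writer optional, bytes -> bytes: reader signature maps from writer signature
  writer required, string -> string: reader label maps from writer label
  writer required, bool -> bool: reader enabled maps from writer enabled
  writer optional, float32 -> float32: reader audit.rating maps from writer audit.rating
  writer optional, float64 -> float64: reader audit.height maps from writer audit.height
  writer optional, int64 -> int64: reader audit.version maps from writer audit.version
  writer required, int64 -> int64: reader audit.zip maps from writer audit.zip
  writer audit.id: unknown to reader
  breaking: (audit.id, R2)
  => 1 violation(s): forward is BREAKING for Invoice
diffs on Invoice not affecting the asked answer:
  field enabled in record Invoice: tag 3 changed to 35 -> fires no rule on Invoice, leaving the asked answer as it is

forward: BREAKING [(audit.id, R2)]
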